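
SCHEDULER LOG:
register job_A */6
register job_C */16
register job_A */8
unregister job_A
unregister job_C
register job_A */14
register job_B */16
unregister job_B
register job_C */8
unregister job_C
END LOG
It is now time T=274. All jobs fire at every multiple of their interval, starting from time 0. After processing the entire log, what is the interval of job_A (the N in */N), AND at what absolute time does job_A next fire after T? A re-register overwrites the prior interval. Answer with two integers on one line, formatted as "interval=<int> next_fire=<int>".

Answer: interval=14 next_fire=280

Derivation:
Op 1: register job_A */6 -> active={job_A:*/6}
Op 2: register job_C */16 -> active={job_A:*/6, job_C:*/16}
Op 3: register job_A */8 -> active={job_A:*/8, job_C:*/16}
Op 4: unregister job_A -> active={job_C:*/16}
Op 5: unregister job_C -> active={}
Op 6: register job_A */14 -> active={job_A:*/14}
Op 7: register job_B */16 -> active={job_A:*/14, job_B:*/16}
Op 8: unregister job_B -> active={job_A:*/14}
Op 9: register job_C */8 -> active={job_A:*/14, job_C:*/8}
Op 10: unregister job_C -> active={job_A:*/14}
Final interval of job_A = 14
Next fire of job_A after T=274: (274//14+1)*14 = 280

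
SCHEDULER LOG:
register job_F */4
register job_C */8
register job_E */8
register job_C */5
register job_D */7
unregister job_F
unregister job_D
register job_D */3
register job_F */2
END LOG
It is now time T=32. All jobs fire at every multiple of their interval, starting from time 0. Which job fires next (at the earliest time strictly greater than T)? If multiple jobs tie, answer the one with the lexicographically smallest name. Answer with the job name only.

Answer: job_D

Derivation:
Op 1: register job_F */4 -> active={job_F:*/4}
Op 2: register job_C */8 -> active={job_C:*/8, job_F:*/4}
Op 3: register job_E */8 -> active={job_C:*/8, job_E:*/8, job_F:*/4}
Op 4: register job_C */5 -> active={job_C:*/5, job_E:*/8, job_F:*/4}
Op 5: register job_D */7 -> active={job_C:*/5, job_D:*/7, job_E:*/8, job_F:*/4}
Op 6: unregister job_F -> active={job_C:*/5, job_D:*/7, job_E:*/8}
Op 7: unregister job_D -> active={job_C:*/5, job_E:*/8}
Op 8: register job_D */3 -> active={job_C:*/5, job_D:*/3, job_E:*/8}
Op 9: register job_F */2 -> active={job_C:*/5, job_D:*/3, job_E:*/8, job_F:*/2}
  job_C: interval 5, next fire after T=32 is 35
  job_D: interval 3, next fire after T=32 is 33
  job_E: interval 8, next fire after T=32 is 40
  job_F: interval 2, next fire after T=32 is 34
Earliest = 33, winner (lex tiebreak) = job_D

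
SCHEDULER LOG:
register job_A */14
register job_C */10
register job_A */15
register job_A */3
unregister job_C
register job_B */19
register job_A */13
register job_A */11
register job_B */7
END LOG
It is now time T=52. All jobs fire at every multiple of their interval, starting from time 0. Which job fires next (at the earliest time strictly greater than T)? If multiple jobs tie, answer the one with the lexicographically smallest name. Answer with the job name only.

Op 1: register job_A */14 -> active={job_A:*/14}
Op 2: register job_C */10 -> active={job_A:*/14, job_C:*/10}
Op 3: register job_A */15 -> active={job_A:*/15, job_C:*/10}
Op 4: register job_A */3 -> active={job_A:*/3, job_C:*/10}
Op 5: unregister job_C -> active={job_A:*/3}
Op 6: register job_B */19 -> active={job_A:*/3, job_B:*/19}
Op 7: register job_A */13 -> active={job_A:*/13, job_B:*/19}
Op 8: register job_A */11 -> active={job_A:*/11, job_B:*/19}
Op 9: register job_B */7 -> active={job_A:*/11, job_B:*/7}
  job_A: interval 11, next fire after T=52 is 55
  job_B: interval 7, next fire after T=52 is 56
Earliest = 55, winner (lex tiebreak) = job_A

Answer: job_A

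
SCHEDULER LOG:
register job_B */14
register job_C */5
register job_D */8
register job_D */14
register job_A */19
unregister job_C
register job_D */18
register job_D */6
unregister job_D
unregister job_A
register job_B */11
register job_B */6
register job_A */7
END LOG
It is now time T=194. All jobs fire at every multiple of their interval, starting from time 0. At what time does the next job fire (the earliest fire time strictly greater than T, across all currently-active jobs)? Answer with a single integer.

Op 1: register job_B */14 -> active={job_B:*/14}
Op 2: register job_C */5 -> active={job_B:*/14, job_C:*/5}
Op 3: register job_D */8 -> active={job_B:*/14, job_C:*/5, job_D:*/8}
Op 4: register job_D */14 -> active={job_B:*/14, job_C:*/5, job_D:*/14}
Op 5: register job_A */19 -> active={job_A:*/19, job_B:*/14, job_C:*/5, job_D:*/14}
Op 6: unregister job_C -> active={job_A:*/19, job_B:*/14, job_D:*/14}
Op 7: register job_D */18 -> active={job_A:*/19, job_B:*/14, job_D:*/18}
Op 8: register job_D */6 -> active={job_A:*/19, job_B:*/14, job_D:*/6}
Op 9: unregister job_D -> active={job_A:*/19, job_B:*/14}
Op 10: unregister job_A -> active={job_B:*/14}
Op 11: register job_B */11 -> active={job_B:*/11}
Op 12: register job_B */6 -> active={job_B:*/6}
Op 13: register job_A */7 -> active={job_A:*/7, job_B:*/6}
  job_A: interval 7, next fire after T=194 is 196
  job_B: interval 6, next fire after T=194 is 198
Earliest fire time = 196 (job job_A)

Answer: 196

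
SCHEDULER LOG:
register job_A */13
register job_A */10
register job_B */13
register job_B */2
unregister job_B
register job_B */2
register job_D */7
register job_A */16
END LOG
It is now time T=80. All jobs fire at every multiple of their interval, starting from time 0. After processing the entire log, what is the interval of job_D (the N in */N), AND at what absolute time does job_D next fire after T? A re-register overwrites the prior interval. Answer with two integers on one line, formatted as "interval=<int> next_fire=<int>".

Op 1: register job_A */13 -> active={job_A:*/13}
Op 2: register job_A */10 -> active={job_A:*/10}
Op 3: register job_B */13 -> active={job_A:*/10, job_B:*/13}
Op 4: register job_B */2 -> active={job_A:*/10, job_B:*/2}
Op 5: unregister job_B -> active={job_A:*/10}
Op 6: register job_B */2 -> active={job_A:*/10, job_B:*/2}
Op 7: register job_D */7 -> active={job_A:*/10, job_B:*/2, job_D:*/7}
Op 8: register job_A */16 -> active={job_A:*/16, job_B:*/2, job_D:*/7}
Final interval of job_D = 7
Next fire of job_D after T=80: (80//7+1)*7 = 84

Answer: interval=7 next_fire=84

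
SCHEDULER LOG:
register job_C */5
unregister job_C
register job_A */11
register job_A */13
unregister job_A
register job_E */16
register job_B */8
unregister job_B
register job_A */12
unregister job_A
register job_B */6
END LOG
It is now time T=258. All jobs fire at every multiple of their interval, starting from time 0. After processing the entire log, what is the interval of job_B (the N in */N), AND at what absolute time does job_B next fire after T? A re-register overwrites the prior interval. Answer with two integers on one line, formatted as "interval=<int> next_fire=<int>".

Op 1: register job_C */5 -> active={job_C:*/5}
Op 2: unregister job_C -> active={}
Op 3: register job_A */11 -> active={job_A:*/11}
Op 4: register job_A */13 -> active={job_A:*/13}
Op 5: unregister job_A -> active={}
Op 6: register job_E */16 -> active={job_E:*/16}
Op 7: register job_B */8 -> active={job_B:*/8, job_E:*/16}
Op 8: unregister job_B -> active={job_E:*/16}
Op 9: register job_A */12 -> active={job_A:*/12, job_E:*/16}
Op 10: unregister job_A -> active={job_E:*/16}
Op 11: register job_B */6 -> active={job_B:*/6, job_E:*/16}
Final interval of job_B = 6
Next fire of job_B after T=258: (258//6+1)*6 = 264

Answer: interval=6 next_fire=264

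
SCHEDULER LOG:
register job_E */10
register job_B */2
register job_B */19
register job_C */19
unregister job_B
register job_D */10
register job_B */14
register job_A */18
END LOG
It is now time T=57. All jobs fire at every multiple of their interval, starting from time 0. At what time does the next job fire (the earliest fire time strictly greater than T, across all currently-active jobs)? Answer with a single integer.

Answer: 60

Derivation:
Op 1: register job_E */10 -> active={job_E:*/10}
Op 2: register job_B */2 -> active={job_B:*/2, job_E:*/10}
Op 3: register job_B */19 -> active={job_B:*/19, job_E:*/10}
Op 4: register job_C */19 -> active={job_B:*/19, job_C:*/19, job_E:*/10}
Op 5: unregister job_B -> active={job_C:*/19, job_E:*/10}
Op 6: register job_D */10 -> active={job_C:*/19, job_D:*/10, job_E:*/10}
Op 7: register job_B */14 -> active={job_B:*/14, job_C:*/19, job_D:*/10, job_E:*/10}
Op 8: register job_A */18 -> active={job_A:*/18, job_B:*/14, job_C:*/19, job_D:*/10, job_E:*/10}
  job_A: interval 18, next fire after T=57 is 72
  job_B: interval 14, next fire after T=57 is 70
  job_C: interval 19, next fire after T=57 is 76
  job_D: interval 10, next fire after T=57 is 60
  job_E: interval 10, next fire after T=57 is 60
Earliest fire time = 60 (job job_D)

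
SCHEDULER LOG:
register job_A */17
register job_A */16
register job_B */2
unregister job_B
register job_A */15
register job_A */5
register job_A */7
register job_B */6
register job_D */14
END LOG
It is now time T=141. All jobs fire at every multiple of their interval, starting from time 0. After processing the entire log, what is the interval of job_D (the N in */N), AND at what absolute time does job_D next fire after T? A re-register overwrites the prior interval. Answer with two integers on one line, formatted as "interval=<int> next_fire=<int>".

Answer: interval=14 next_fire=154

Derivation:
Op 1: register job_A */17 -> active={job_A:*/17}
Op 2: register job_A */16 -> active={job_A:*/16}
Op 3: register job_B */2 -> active={job_A:*/16, job_B:*/2}
Op 4: unregister job_B -> active={job_A:*/16}
Op 5: register job_A */15 -> active={job_A:*/15}
Op 6: register job_A */5 -> active={job_A:*/5}
Op 7: register job_A */7 -> active={job_A:*/7}
Op 8: register job_B */6 -> active={job_A:*/7, job_B:*/6}
Op 9: register job_D */14 -> active={job_A:*/7, job_B:*/6, job_D:*/14}
Final interval of job_D = 14
Next fire of job_D after T=141: (141//14+1)*14 = 154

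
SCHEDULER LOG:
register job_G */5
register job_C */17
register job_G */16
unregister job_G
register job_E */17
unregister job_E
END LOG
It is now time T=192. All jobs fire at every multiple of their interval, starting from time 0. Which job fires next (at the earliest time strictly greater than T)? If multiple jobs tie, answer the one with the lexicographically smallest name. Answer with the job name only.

Answer: job_C

Derivation:
Op 1: register job_G */5 -> active={job_G:*/5}
Op 2: register job_C */17 -> active={job_C:*/17, job_G:*/5}
Op 3: register job_G */16 -> active={job_C:*/17, job_G:*/16}
Op 4: unregister job_G -> active={job_C:*/17}
Op 5: register job_E */17 -> active={job_C:*/17, job_E:*/17}
Op 6: unregister job_E -> active={job_C:*/17}
  job_C: interval 17, next fire after T=192 is 204
Earliest = 204, winner (lex tiebreak) = job_C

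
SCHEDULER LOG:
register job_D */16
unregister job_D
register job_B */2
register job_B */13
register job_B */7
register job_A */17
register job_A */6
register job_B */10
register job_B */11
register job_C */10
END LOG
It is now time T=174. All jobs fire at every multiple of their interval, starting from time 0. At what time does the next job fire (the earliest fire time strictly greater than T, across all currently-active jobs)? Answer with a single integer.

Op 1: register job_D */16 -> active={job_D:*/16}
Op 2: unregister job_D -> active={}
Op 3: register job_B */2 -> active={job_B:*/2}
Op 4: register job_B */13 -> active={job_B:*/13}
Op 5: register job_B */7 -> active={job_B:*/7}
Op 6: register job_A */17 -> active={job_A:*/17, job_B:*/7}
Op 7: register job_A */6 -> active={job_A:*/6, job_B:*/7}
Op 8: register job_B */10 -> active={job_A:*/6, job_B:*/10}
Op 9: register job_B */11 -> active={job_A:*/6, job_B:*/11}
Op 10: register job_C */10 -> active={job_A:*/6, job_B:*/11, job_C:*/10}
  job_A: interval 6, next fire after T=174 is 180
  job_B: interval 11, next fire after T=174 is 176
  job_C: interval 10, next fire after T=174 is 180
Earliest fire time = 176 (job job_B)

Answer: 176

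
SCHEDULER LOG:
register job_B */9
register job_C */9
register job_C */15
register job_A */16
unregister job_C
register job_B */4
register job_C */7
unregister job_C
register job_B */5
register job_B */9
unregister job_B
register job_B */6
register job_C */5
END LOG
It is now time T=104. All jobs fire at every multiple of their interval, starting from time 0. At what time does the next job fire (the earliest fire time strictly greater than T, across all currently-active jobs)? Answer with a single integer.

Answer: 105

Derivation:
Op 1: register job_B */9 -> active={job_B:*/9}
Op 2: register job_C */9 -> active={job_B:*/9, job_C:*/9}
Op 3: register job_C */15 -> active={job_B:*/9, job_C:*/15}
Op 4: register job_A */16 -> active={job_A:*/16, job_B:*/9, job_C:*/15}
Op 5: unregister job_C -> active={job_A:*/16, job_B:*/9}
Op 6: register job_B */4 -> active={job_A:*/16, job_B:*/4}
Op 7: register job_C */7 -> active={job_A:*/16, job_B:*/4, job_C:*/7}
Op 8: unregister job_C -> active={job_A:*/16, job_B:*/4}
Op 9: register job_B */5 -> active={job_A:*/16, job_B:*/5}
Op 10: register job_B */9 -> active={job_A:*/16, job_B:*/9}
Op 11: unregister job_B -> active={job_A:*/16}
Op 12: register job_B */6 -> active={job_A:*/16, job_B:*/6}
Op 13: register job_C */5 -> active={job_A:*/16, job_B:*/6, job_C:*/5}
  job_A: interval 16, next fire after T=104 is 112
  job_B: interval 6, next fire after T=104 is 108
  job_C: interval 5, next fire after T=104 is 105
Earliest fire time = 105 (job job_C)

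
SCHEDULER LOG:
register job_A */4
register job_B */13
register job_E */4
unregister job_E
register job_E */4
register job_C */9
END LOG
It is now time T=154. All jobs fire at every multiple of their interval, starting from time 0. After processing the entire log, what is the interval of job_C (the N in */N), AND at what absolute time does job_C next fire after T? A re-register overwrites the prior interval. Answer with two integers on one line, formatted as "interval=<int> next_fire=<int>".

Answer: interval=9 next_fire=162

Derivation:
Op 1: register job_A */4 -> active={job_A:*/4}
Op 2: register job_B */13 -> active={job_A:*/4, job_B:*/13}
Op 3: register job_E */4 -> active={job_A:*/4, job_B:*/13, job_E:*/4}
Op 4: unregister job_E -> active={job_A:*/4, job_B:*/13}
Op 5: register job_E */4 -> active={job_A:*/4, job_B:*/13, job_E:*/4}
Op 6: register job_C */9 -> active={job_A:*/4, job_B:*/13, job_C:*/9, job_E:*/4}
Final interval of job_C = 9
Next fire of job_C after T=154: (154//9+1)*9 = 162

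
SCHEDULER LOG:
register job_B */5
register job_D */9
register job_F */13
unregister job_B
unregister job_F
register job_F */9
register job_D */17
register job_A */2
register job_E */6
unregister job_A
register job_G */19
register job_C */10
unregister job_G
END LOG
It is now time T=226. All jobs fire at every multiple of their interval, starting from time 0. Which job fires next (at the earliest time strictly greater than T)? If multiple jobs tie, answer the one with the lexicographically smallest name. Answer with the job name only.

Op 1: register job_B */5 -> active={job_B:*/5}
Op 2: register job_D */9 -> active={job_B:*/5, job_D:*/9}
Op 3: register job_F */13 -> active={job_B:*/5, job_D:*/9, job_F:*/13}
Op 4: unregister job_B -> active={job_D:*/9, job_F:*/13}
Op 5: unregister job_F -> active={job_D:*/9}
Op 6: register job_F */9 -> active={job_D:*/9, job_F:*/9}
Op 7: register job_D */17 -> active={job_D:*/17, job_F:*/9}
Op 8: register job_A */2 -> active={job_A:*/2, job_D:*/17, job_F:*/9}
Op 9: register job_E */6 -> active={job_A:*/2, job_D:*/17, job_E:*/6, job_F:*/9}
Op 10: unregister job_A -> active={job_D:*/17, job_E:*/6, job_F:*/9}
Op 11: register job_G */19 -> active={job_D:*/17, job_E:*/6, job_F:*/9, job_G:*/19}
Op 12: register job_C */10 -> active={job_C:*/10, job_D:*/17, job_E:*/6, job_F:*/9, job_G:*/19}
Op 13: unregister job_G -> active={job_C:*/10, job_D:*/17, job_E:*/6, job_F:*/9}
  job_C: interval 10, next fire after T=226 is 230
  job_D: interval 17, next fire after T=226 is 238
  job_E: interval 6, next fire after T=226 is 228
  job_F: interval 9, next fire after T=226 is 234
Earliest = 228, winner (lex tiebreak) = job_E

Answer: job_E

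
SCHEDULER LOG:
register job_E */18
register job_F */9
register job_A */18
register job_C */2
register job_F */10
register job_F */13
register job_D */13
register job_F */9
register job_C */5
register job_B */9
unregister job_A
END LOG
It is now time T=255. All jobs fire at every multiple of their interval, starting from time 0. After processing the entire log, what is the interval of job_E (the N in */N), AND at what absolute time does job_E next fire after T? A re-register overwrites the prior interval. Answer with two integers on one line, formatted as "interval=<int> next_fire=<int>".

Answer: interval=18 next_fire=270

Derivation:
Op 1: register job_E */18 -> active={job_E:*/18}
Op 2: register job_F */9 -> active={job_E:*/18, job_F:*/9}
Op 3: register job_A */18 -> active={job_A:*/18, job_E:*/18, job_F:*/9}
Op 4: register job_C */2 -> active={job_A:*/18, job_C:*/2, job_E:*/18, job_F:*/9}
Op 5: register job_F */10 -> active={job_A:*/18, job_C:*/2, job_E:*/18, job_F:*/10}
Op 6: register job_F */13 -> active={job_A:*/18, job_C:*/2, job_E:*/18, job_F:*/13}
Op 7: register job_D */13 -> active={job_A:*/18, job_C:*/2, job_D:*/13, job_E:*/18, job_F:*/13}
Op 8: register job_F */9 -> active={job_A:*/18, job_C:*/2, job_D:*/13, job_E:*/18, job_F:*/9}
Op 9: register job_C */5 -> active={job_A:*/18, job_C:*/5, job_D:*/13, job_E:*/18, job_F:*/9}
Op 10: register job_B */9 -> active={job_A:*/18, job_B:*/9, job_C:*/5, job_D:*/13, job_E:*/18, job_F:*/9}
Op 11: unregister job_A -> active={job_B:*/9, job_C:*/5, job_D:*/13, job_E:*/18, job_F:*/9}
Final interval of job_E = 18
Next fire of job_E after T=255: (255//18+1)*18 = 270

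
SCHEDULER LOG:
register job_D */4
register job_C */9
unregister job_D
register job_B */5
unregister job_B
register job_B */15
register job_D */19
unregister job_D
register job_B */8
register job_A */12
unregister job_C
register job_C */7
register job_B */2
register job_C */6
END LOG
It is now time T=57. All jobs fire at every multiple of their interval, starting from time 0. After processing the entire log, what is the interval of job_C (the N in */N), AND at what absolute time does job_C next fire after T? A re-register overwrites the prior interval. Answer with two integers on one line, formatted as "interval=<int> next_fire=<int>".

Op 1: register job_D */4 -> active={job_D:*/4}
Op 2: register job_C */9 -> active={job_C:*/9, job_D:*/4}
Op 3: unregister job_D -> active={job_C:*/9}
Op 4: register job_B */5 -> active={job_B:*/5, job_C:*/9}
Op 5: unregister job_B -> active={job_C:*/9}
Op 6: register job_B */15 -> active={job_B:*/15, job_C:*/9}
Op 7: register job_D */19 -> active={job_B:*/15, job_C:*/9, job_D:*/19}
Op 8: unregister job_D -> active={job_B:*/15, job_C:*/9}
Op 9: register job_B */8 -> active={job_B:*/8, job_C:*/9}
Op 10: register job_A */12 -> active={job_A:*/12, job_B:*/8, job_C:*/9}
Op 11: unregister job_C -> active={job_A:*/12, job_B:*/8}
Op 12: register job_C */7 -> active={job_A:*/12, job_B:*/8, job_C:*/7}
Op 13: register job_B */2 -> active={job_A:*/12, job_B:*/2, job_C:*/7}
Op 14: register job_C */6 -> active={job_A:*/12, job_B:*/2, job_C:*/6}
Final interval of job_C = 6
Next fire of job_C after T=57: (57//6+1)*6 = 60

Answer: interval=6 next_fire=60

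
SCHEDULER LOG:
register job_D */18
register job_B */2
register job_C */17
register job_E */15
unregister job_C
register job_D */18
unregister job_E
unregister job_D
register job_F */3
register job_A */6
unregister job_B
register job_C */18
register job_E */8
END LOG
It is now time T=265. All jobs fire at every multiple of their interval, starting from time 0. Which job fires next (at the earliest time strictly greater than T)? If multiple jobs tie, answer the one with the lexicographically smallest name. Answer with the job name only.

Answer: job_F

Derivation:
Op 1: register job_D */18 -> active={job_D:*/18}
Op 2: register job_B */2 -> active={job_B:*/2, job_D:*/18}
Op 3: register job_C */17 -> active={job_B:*/2, job_C:*/17, job_D:*/18}
Op 4: register job_E */15 -> active={job_B:*/2, job_C:*/17, job_D:*/18, job_E:*/15}
Op 5: unregister job_C -> active={job_B:*/2, job_D:*/18, job_E:*/15}
Op 6: register job_D */18 -> active={job_B:*/2, job_D:*/18, job_E:*/15}
Op 7: unregister job_E -> active={job_B:*/2, job_D:*/18}
Op 8: unregister job_D -> active={job_B:*/2}
Op 9: register job_F */3 -> active={job_B:*/2, job_F:*/3}
Op 10: register job_A */6 -> active={job_A:*/6, job_B:*/2, job_F:*/3}
Op 11: unregister job_B -> active={job_A:*/6, job_F:*/3}
Op 12: register job_C */18 -> active={job_A:*/6, job_C:*/18, job_F:*/3}
Op 13: register job_E */8 -> active={job_A:*/6, job_C:*/18, job_E:*/8, job_F:*/3}
  job_A: interval 6, next fire after T=265 is 270
  job_C: interval 18, next fire after T=265 is 270
  job_E: interval 8, next fire after T=265 is 272
  job_F: interval 3, next fire after T=265 is 267
Earliest = 267, winner (lex tiebreak) = job_F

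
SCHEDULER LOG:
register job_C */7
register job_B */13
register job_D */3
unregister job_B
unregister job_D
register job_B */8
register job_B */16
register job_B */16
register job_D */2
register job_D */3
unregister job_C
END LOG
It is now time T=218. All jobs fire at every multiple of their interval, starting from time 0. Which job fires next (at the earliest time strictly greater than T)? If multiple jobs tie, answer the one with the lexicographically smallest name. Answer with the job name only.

Answer: job_D

Derivation:
Op 1: register job_C */7 -> active={job_C:*/7}
Op 2: register job_B */13 -> active={job_B:*/13, job_C:*/7}
Op 3: register job_D */3 -> active={job_B:*/13, job_C:*/7, job_D:*/3}
Op 4: unregister job_B -> active={job_C:*/7, job_D:*/3}
Op 5: unregister job_D -> active={job_C:*/7}
Op 6: register job_B */8 -> active={job_B:*/8, job_C:*/7}
Op 7: register job_B */16 -> active={job_B:*/16, job_C:*/7}
Op 8: register job_B */16 -> active={job_B:*/16, job_C:*/7}
Op 9: register job_D */2 -> active={job_B:*/16, job_C:*/7, job_D:*/2}
Op 10: register job_D */3 -> active={job_B:*/16, job_C:*/7, job_D:*/3}
Op 11: unregister job_C -> active={job_B:*/16, job_D:*/3}
  job_B: interval 16, next fire after T=218 is 224
  job_D: interval 3, next fire after T=218 is 219
Earliest = 219, winner (lex tiebreak) = job_D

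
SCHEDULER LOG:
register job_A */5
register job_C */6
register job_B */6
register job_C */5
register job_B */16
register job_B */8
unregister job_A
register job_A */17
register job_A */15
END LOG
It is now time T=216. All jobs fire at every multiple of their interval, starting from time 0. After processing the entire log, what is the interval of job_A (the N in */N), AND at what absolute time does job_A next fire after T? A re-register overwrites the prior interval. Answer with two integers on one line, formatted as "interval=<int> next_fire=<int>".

Answer: interval=15 next_fire=225

Derivation:
Op 1: register job_A */5 -> active={job_A:*/5}
Op 2: register job_C */6 -> active={job_A:*/5, job_C:*/6}
Op 3: register job_B */6 -> active={job_A:*/5, job_B:*/6, job_C:*/6}
Op 4: register job_C */5 -> active={job_A:*/5, job_B:*/6, job_C:*/5}
Op 5: register job_B */16 -> active={job_A:*/5, job_B:*/16, job_C:*/5}
Op 6: register job_B */8 -> active={job_A:*/5, job_B:*/8, job_C:*/5}
Op 7: unregister job_A -> active={job_B:*/8, job_C:*/5}
Op 8: register job_A */17 -> active={job_A:*/17, job_B:*/8, job_C:*/5}
Op 9: register job_A */15 -> active={job_A:*/15, job_B:*/8, job_C:*/5}
Final interval of job_A = 15
Next fire of job_A after T=216: (216//15+1)*15 = 225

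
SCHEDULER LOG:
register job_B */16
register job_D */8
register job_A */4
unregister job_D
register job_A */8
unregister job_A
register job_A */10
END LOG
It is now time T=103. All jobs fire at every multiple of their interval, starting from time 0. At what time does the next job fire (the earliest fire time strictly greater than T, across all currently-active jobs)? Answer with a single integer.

Op 1: register job_B */16 -> active={job_B:*/16}
Op 2: register job_D */8 -> active={job_B:*/16, job_D:*/8}
Op 3: register job_A */4 -> active={job_A:*/4, job_B:*/16, job_D:*/8}
Op 4: unregister job_D -> active={job_A:*/4, job_B:*/16}
Op 5: register job_A */8 -> active={job_A:*/8, job_B:*/16}
Op 6: unregister job_A -> active={job_B:*/16}
Op 7: register job_A */10 -> active={job_A:*/10, job_B:*/16}
  job_A: interval 10, next fire after T=103 is 110
  job_B: interval 16, next fire after T=103 is 112
Earliest fire time = 110 (job job_A)

Answer: 110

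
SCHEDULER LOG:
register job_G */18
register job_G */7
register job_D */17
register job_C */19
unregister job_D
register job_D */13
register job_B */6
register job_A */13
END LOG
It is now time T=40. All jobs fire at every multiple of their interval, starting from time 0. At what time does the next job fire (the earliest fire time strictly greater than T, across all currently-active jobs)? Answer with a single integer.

Answer: 42

Derivation:
Op 1: register job_G */18 -> active={job_G:*/18}
Op 2: register job_G */7 -> active={job_G:*/7}
Op 3: register job_D */17 -> active={job_D:*/17, job_G:*/7}
Op 4: register job_C */19 -> active={job_C:*/19, job_D:*/17, job_G:*/7}
Op 5: unregister job_D -> active={job_C:*/19, job_G:*/7}
Op 6: register job_D */13 -> active={job_C:*/19, job_D:*/13, job_G:*/7}
Op 7: register job_B */6 -> active={job_B:*/6, job_C:*/19, job_D:*/13, job_G:*/7}
Op 8: register job_A */13 -> active={job_A:*/13, job_B:*/6, job_C:*/19, job_D:*/13, job_G:*/7}
  job_A: interval 13, next fire after T=40 is 52
  job_B: interval 6, next fire after T=40 is 42
  job_C: interval 19, next fire after T=40 is 57
  job_D: interval 13, next fire after T=40 is 52
  job_G: interval 7, next fire after T=40 is 42
Earliest fire time = 42 (job job_B)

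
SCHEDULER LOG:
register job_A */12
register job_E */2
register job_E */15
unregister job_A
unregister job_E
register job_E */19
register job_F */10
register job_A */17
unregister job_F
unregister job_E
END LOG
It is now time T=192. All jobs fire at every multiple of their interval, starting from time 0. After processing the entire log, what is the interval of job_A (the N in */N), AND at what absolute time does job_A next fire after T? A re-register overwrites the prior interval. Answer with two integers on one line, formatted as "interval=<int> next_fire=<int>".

Op 1: register job_A */12 -> active={job_A:*/12}
Op 2: register job_E */2 -> active={job_A:*/12, job_E:*/2}
Op 3: register job_E */15 -> active={job_A:*/12, job_E:*/15}
Op 4: unregister job_A -> active={job_E:*/15}
Op 5: unregister job_E -> active={}
Op 6: register job_E */19 -> active={job_E:*/19}
Op 7: register job_F */10 -> active={job_E:*/19, job_F:*/10}
Op 8: register job_A */17 -> active={job_A:*/17, job_E:*/19, job_F:*/10}
Op 9: unregister job_F -> active={job_A:*/17, job_E:*/19}
Op 10: unregister job_E -> active={job_A:*/17}
Final interval of job_A = 17
Next fire of job_A after T=192: (192//17+1)*17 = 204

Answer: interval=17 next_fire=204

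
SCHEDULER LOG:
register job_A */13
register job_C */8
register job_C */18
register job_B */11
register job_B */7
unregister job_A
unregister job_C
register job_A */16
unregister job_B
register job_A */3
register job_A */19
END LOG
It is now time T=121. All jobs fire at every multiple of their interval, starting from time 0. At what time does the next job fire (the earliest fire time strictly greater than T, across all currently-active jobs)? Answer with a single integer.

Answer: 133

Derivation:
Op 1: register job_A */13 -> active={job_A:*/13}
Op 2: register job_C */8 -> active={job_A:*/13, job_C:*/8}
Op 3: register job_C */18 -> active={job_A:*/13, job_C:*/18}
Op 4: register job_B */11 -> active={job_A:*/13, job_B:*/11, job_C:*/18}
Op 5: register job_B */7 -> active={job_A:*/13, job_B:*/7, job_C:*/18}
Op 6: unregister job_A -> active={job_B:*/7, job_C:*/18}
Op 7: unregister job_C -> active={job_B:*/7}
Op 8: register job_A */16 -> active={job_A:*/16, job_B:*/7}
Op 9: unregister job_B -> active={job_A:*/16}
Op 10: register job_A */3 -> active={job_A:*/3}
Op 11: register job_A */19 -> active={job_A:*/19}
  job_A: interval 19, next fire after T=121 is 133
Earliest fire time = 133 (job job_A)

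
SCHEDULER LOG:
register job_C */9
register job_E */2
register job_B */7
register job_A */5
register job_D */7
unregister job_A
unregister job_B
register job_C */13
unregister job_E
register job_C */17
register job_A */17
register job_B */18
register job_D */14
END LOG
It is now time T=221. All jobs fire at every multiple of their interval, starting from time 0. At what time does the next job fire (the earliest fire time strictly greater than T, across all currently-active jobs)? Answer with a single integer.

Answer: 224

Derivation:
Op 1: register job_C */9 -> active={job_C:*/9}
Op 2: register job_E */2 -> active={job_C:*/9, job_E:*/2}
Op 3: register job_B */7 -> active={job_B:*/7, job_C:*/9, job_E:*/2}
Op 4: register job_A */5 -> active={job_A:*/5, job_B:*/7, job_C:*/9, job_E:*/2}
Op 5: register job_D */7 -> active={job_A:*/5, job_B:*/7, job_C:*/9, job_D:*/7, job_E:*/2}
Op 6: unregister job_A -> active={job_B:*/7, job_C:*/9, job_D:*/7, job_E:*/2}
Op 7: unregister job_B -> active={job_C:*/9, job_D:*/7, job_E:*/2}
Op 8: register job_C */13 -> active={job_C:*/13, job_D:*/7, job_E:*/2}
Op 9: unregister job_E -> active={job_C:*/13, job_D:*/7}
Op 10: register job_C */17 -> active={job_C:*/17, job_D:*/7}
Op 11: register job_A */17 -> active={job_A:*/17, job_C:*/17, job_D:*/7}
Op 12: register job_B */18 -> active={job_A:*/17, job_B:*/18, job_C:*/17, job_D:*/7}
Op 13: register job_D */14 -> active={job_A:*/17, job_B:*/18, job_C:*/17, job_D:*/14}
  job_A: interval 17, next fire after T=221 is 238
  job_B: interval 18, next fire after T=221 is 234
  job_C: interval 17, next fire after T=221 is 238
  job_D: interval 14, next fire after T=221 is 224
Earliest fire time = 224 (job job_D)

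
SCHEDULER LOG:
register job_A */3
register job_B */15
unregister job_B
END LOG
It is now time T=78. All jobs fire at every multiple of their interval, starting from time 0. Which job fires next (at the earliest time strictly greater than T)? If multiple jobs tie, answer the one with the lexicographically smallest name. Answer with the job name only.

Answer: job_A

Derivation:
Op 1: register job_A */3 -> active={job_A:*/3}
Op 2: register job_B */15 -> active={job_A:*/3, job_B:*/15}
Op 3: unregister job_B -> active={job_A:*/3}
  job_A: interval 3, next fire after T=78 is 81
Earliest = 81, winner (lex tiebreak) = job_A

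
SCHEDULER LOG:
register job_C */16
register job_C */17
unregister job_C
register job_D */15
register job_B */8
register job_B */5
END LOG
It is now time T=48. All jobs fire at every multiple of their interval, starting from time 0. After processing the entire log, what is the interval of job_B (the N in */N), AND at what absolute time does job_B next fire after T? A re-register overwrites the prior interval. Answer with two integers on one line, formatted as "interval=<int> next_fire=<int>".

Op 1: register job_C */16 -> active={job_C:*/16}
Op 2: register job_C */17 -> active={job_C:*/17}
Op 3: unregister job_C -> active={}
Op 4: register job_D */15 -> active={job_D:*/15}
Op 5: register job_B */8 -> active={job_B:*/8, job_D:*/15}
Op 6: register job_B */5 -> active={job_B:*/5, job_D:*/15}
Final interval of job_B = 5
Next fire of job_B after T=48: (48//5+1)*5 = 50

Answer: interval=5 next_fire=50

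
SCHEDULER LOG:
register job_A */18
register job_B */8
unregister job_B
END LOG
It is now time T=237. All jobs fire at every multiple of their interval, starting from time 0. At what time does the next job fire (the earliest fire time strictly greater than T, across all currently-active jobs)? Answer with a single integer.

Answer: 252

Derivation:
Op 1: register job_A */18 -> active={job_A:*/18}
Op 2: register job_B */8 -> active={job_A:*/18, job_B:*/8}
Op 3: unregister job_B -> active={job_A:*/18}
  job_A: interval 18, next fire after T=237 is 252
Earliest fire time = 252 (job job_A)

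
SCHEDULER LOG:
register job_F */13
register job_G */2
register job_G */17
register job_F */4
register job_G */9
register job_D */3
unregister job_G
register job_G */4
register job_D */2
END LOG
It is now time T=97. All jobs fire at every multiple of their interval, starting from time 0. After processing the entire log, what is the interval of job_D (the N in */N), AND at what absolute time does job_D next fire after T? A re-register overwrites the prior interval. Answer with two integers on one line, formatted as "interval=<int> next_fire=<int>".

Op 1: register job_F */13 -> active={job_F:*/13}
Op 2: register job_G */2 -> active={job_F:*/13, job_G:*/2}
Op 3: register job_G */17 -> active={job_F:*/13, job_G:*/17}
Op 4: register job_F */4 -> active={job_F:*/4, job_G:*/17}
Op 5: register job_G */9 -> active={job_F:*/4, job_G:*/9}
Op 6: register job_D */3 -> active={job_D:*/3, job_F:*/4, job_G:*/9}
Op 7: unregister job_G -> active={job_D:*/3, job_F:*/4}
Op 8: register job_G */4 -> active={job_D:*/3, job_F:*/4, job_G:*/4}
Op 9: register job_D */2 -> active={job_D:*/2, job_F:*/4, job_G:*/4}
Final interval of job_D = 2
Next fire of job_D after T=97: (97//2+1)*2 = 98

Answer: interval=2 next_fire=98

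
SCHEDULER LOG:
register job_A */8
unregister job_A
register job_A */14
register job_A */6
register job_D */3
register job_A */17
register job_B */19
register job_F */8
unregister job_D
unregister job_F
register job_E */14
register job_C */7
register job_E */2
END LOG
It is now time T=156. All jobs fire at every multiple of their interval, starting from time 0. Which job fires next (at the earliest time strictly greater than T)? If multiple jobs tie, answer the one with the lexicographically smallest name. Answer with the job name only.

Op 1: register job_A */8 -> active={job_A:*/8}
Op 2: unregister job_A -> active={}
Op 3: register job_A */14 -> active={job_A:*/14}
Op 4: register job_A */6 -> active={job_A:*/6}
Op 5: register job_D */3 -> active={job_A:*/6, job_D:*/3}
Op 6: register job_A */17 -> active={job_A:*/17, job_D:*/3}
Op 7: register job_B */19 -> active={job_A:*/17, job_B:*/19, job_D:*/3}
Op 8: register job_F */8 -> active={job_A:*/17, job_B:*/19, job_D:*/3, job_F:*/8}
Op 9: unregister job_D -> active={job_A:*/17, job_B:*/19, job_F:*/8}
Op 10: unregister job_F -> active={job_A:*/17, job_B:*/19}
Op 11: register job_E */14 -> active={job_A:*/17, job_B:*/19, job_E:*/14}
Op 12: register job_C */7 -> active={job_A:*/17, job_B:*/19, job_C:*/7, job_E:*/14}
Op 13: register job_E */2 -> active={job_A:*/17, job_B:*/19, job_C:*/7, job_E:*/2}
  job_A: interval 17, next fire after T=156 is 170
  job_B: interval 19, next fire after T=156 is 171
  job_C: interval 7, next fire after T=156 is 161
  job_E: interval 2, next fire after T=156 is 158
Earliest = 158, winner (lex tiebreak) = job_E

Answer: job_E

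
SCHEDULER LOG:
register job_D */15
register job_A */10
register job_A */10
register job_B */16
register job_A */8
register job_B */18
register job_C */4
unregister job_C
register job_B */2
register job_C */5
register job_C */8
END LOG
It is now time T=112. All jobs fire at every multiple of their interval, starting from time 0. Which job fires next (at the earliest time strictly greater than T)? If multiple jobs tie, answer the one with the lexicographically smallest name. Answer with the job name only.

Op 1: register job_D */15 -> active={job_D:*/15}
Op 2: register job_A */10 -> active={job_A:*/10, job_D:*/15}
Op 3: register job_A */10 -> active={job_A:*/10, job_D:*/15}
Op 4: register job_B */16 -> active={job_A:*/10, job_B:*/16, job_D:*/15}
Op 5: register job_A */8 -> active={job_A:*/8, job_B:*/16, job_D:*/15}
Op 6: register job_B */18 -> active={job_A:*/8, job_B:*/18, job_D:*/15}
Op 7: register job_C */4 -> active={job_A:*/8, job_B:*/18, job_C:*/4, job_D:*/15}
Op 8: unregister job_C -> active={job_A:*/8, job_B:*/18, job_D:*/15}
Op 9: register job_B */2 -> active={job_A:*/8, job_B:*/2, job_D:*/15}
Op 10: register job_C */5 -> active={job_A:*/8, job_B:*/2, job_C:*/5, job_D:*/15}
Op 11: register job_C */8 -> active={job_A:*/8, job_B:*/2, job_C:*/8, job_D:*/15}
  job_A: interval 8, next fire after T=112 is 120
  job_B: interval 2, next fire after T=112 is 114
  job_C: interval 8, next fire after T=112 is 120
  job_D: interval 15, next fire after T=112 is 120
Earliest = 114, winner (lex tiebreak) = job_B

Answer: job_B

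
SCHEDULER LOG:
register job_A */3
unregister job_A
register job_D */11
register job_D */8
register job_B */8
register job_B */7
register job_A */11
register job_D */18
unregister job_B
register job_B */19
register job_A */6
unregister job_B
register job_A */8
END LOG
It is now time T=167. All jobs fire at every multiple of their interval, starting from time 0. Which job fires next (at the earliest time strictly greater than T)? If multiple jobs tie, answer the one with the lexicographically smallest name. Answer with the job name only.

Op 1: register job_A */3 -> active={job_A:*/3}
Op 2: unregister job_A -> active={}
Op 3: register job_D */11 -> active={job_D:*/11}
Op 4: register job_D */8 -> active={job_D:*/8}
Op 5: register job_B */8 -> active={job_B:*/8, job_D:*/8}
Op 6: register job_B */7 -> active={job_B:*/7, job_D:*/8}
Op 7: register job_A */11 -> active={job_A:*/11, job_B:*/7, job_D:*/8}
Op 8: register job_D */18 -> active={job_A:*/11, job_B:*/7, job_D:*/18}
Op 9: unregister job_B -> active={job_A:*/11, job_D:*/18}
Op 10: register job_B */19 -> active={job_A:*/11, job_B:*/19, job_D:*/18}
Op 11: register job_A */6 -> active={job_A:*/6, job_B:*/19, job_D:*/18}
Op 12: unregister job_B -> active={job_A:*/6, job_D:*/18}
Op 13: register job_A */8 -> active={job_A:*/8, job_D:*/18}
  job_A: interval 8, next fire after T=167 is 168
  job_D: interval 18, next fire after T=167 is 180
Earliest = 168, winner (lex tiebreak) = job_A

Answer: job_A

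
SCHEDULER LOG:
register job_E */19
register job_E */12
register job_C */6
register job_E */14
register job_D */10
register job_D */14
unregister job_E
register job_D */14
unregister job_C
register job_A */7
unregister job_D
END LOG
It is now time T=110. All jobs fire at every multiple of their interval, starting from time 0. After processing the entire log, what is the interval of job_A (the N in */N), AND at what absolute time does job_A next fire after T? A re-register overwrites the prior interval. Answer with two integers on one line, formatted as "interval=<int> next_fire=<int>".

Op 1: register job_E */19 -> active={job_E:*/19}
Op 2: register job_E */12 -> active={job_E:*/12}
Op 3: register job_C */6 -> active={job_C:*/6, job_E:*/12}
Op 4: register job_E */14 -> active={job_C:*/6, job_E:*/14}
Op 5: register job_D */10 -> active={job_C:*/6, job_D:*/10, job_E:*/14}
Op 6: register job_D */14 -> active={job_C:*/6, job_D:*/14, job_E:*/14}
Op 7: unregister job_E -> active={job_C:*/6, job_D:*/14}
Op 8: register job_D */14 -> active={job_C:*/6, job_D:*/14}
Op 9: unregister job_C -> active={job_D:*/14}
Op 10: register job_A */7 -> active={job_A:*/7, job_D:*/14}
Op 11: unregister job_D -> active={job_A:*/7}
Final interval of job_A = 7
Next fire of job_A after T=110: (110//7+1)*7 = 112

Answer: interval=7 next_fire=112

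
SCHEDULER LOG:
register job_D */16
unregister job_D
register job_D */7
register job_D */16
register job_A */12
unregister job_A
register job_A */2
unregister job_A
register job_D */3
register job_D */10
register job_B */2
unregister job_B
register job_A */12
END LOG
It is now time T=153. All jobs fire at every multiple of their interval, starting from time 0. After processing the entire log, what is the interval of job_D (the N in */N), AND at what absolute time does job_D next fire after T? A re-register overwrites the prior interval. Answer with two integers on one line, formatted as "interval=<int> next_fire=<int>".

Op 1: register job_D */16 -> active={job_D:*/16}
Op 2: unregister job_D -> active={}
Op 3: register job_D */7 -> active={job_D:*/7}
Op 4: register job_D */16 -> active={job_D:*/16}
Op 5: register job_A */12 -> active={job_A:*/12, job_D:*/16}
Op 6: unregister job_A -> active={job_D:*/16}
Op 7: register job_A */2 -> active={job_A:*/2, job_D:*/16}
Op 8: unregister job_A -> active={job_D:*/16}
Op 9: register job_D */3 -> active={job_D:*/3}
Op 10: register job_D */10 -> active={job_D:*/10}
Op 11: register job_B */2 -> active={job_B:*/2, job_D:*/10}
Op 12: unregister job_B -> active={job_D:*/10}
Op 13: register job_A */12 -> active={job_A:*/12, job_D:*/10}
Final interval of job_D = 10
Next fire of job_D after T=153: (153//10+1)*10 = 160

Answer: interval=10 next_fire=160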